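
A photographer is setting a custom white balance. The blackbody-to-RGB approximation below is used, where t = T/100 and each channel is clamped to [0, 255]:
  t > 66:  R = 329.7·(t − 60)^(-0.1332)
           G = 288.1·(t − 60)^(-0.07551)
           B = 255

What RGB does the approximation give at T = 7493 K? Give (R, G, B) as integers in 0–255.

t = 7493/100 = 74.93; the t > 66 branch applies.
R = 329.7·(74.93 − 60)^(-0.1332) = 329.7·14.93^(-0.1332) = 329.7·0.69761 = 230.003.
G = 288.1·(74.93 − 60)^(-0.07551) = 288.1·14.93^(-0.07551) = 288.1·0.81536 = 234.904.
B = 255 by definition for t > 66.
Rounded: (230, 235, 255).

(230, 235, 255)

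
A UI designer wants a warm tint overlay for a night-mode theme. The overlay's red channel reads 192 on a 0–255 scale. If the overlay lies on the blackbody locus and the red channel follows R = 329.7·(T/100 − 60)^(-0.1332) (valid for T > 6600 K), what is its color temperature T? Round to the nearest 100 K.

(t − 60)^(-0.1332) = 192/329.7 = 0.58235.
t − 60 = 0.58235^(1/-0.1332) = 0.58235^(-7.508) = 57.929, so t = 117.929.
T = 100·t = 11793 K → 11800 K to the nearest 100 K.

11800 K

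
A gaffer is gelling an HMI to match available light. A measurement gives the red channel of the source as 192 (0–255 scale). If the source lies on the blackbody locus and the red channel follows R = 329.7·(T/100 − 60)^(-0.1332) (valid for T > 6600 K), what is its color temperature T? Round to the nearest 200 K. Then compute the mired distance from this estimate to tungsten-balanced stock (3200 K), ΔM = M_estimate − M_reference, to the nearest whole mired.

-228 mireds

(t − 60)^(-0.1332) = 192/329.7 = 0.58235.
t − 60 = 0.58235^(1/-0.1332) = 0.58235^(-7.508) = 57.929, so t = 117.929.
T = 100·t = 11793 K → 11800 K to the nearest 200 K.
M_estimate = 10⁶/11800 = 84.75; M_reference = 10⁶/3200 = 312.50.
ΔM = 84.75 − 312.50 = -227.75 → -228 mireds.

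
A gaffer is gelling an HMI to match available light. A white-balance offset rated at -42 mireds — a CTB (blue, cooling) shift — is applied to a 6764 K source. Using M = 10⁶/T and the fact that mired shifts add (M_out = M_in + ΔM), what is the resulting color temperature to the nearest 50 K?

M_in = 10⁶/6764 = 147.84 mireds.
M_out = 147.84 + (-42) = 105.84 mireds.
T_out = 10⁶/105.84 = 9448.1 K → 9450 K.

9450 K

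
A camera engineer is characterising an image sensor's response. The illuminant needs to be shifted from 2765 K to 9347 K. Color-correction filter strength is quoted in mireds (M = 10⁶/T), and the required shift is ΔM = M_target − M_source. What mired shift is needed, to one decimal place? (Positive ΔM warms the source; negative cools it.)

-254.7 mireds

M_source = 10⁶/2765 = 361.664; M_target = 10⁶/9347 = 106.986.
ΔM = 106.986 − 361.664 = -254.677 → -254.7 mireds, a cooling shift.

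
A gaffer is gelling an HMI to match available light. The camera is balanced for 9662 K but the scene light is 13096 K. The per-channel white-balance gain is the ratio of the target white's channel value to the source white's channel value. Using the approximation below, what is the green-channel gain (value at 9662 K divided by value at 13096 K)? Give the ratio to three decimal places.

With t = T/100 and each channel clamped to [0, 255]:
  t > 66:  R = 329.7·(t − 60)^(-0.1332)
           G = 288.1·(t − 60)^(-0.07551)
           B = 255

At 13096 K (t = 130.96):
  G = 288.1·(130.96 − 60)^(-0.07551) = 288.1·70.96^(-0.07551) = 288.1·0.72482 = 208.821.
At 9662 K (t = 96.62):
  G = 288.1·(96.62 − 60)^(-0.07551) = 288.1·36.62^(-0.07551) = 288.1·0.76195 = 219.516.
Gain = 219.516 / 208.821 = 1.0512 → 1.051.

1.051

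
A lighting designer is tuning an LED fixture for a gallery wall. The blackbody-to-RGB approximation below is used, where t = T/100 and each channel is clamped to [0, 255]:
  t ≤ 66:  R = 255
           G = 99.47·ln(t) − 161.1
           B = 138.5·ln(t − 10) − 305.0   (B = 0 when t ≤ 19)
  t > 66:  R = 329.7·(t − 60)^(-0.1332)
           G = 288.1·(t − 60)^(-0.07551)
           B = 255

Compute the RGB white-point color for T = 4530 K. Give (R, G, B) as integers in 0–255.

(255, 218, 189)

t = 4530/100 = 45.3; the t ≤ 66 branch applies.
R = 255 by definition for t ≤ 66.
G = 99.47·ln 45.3 − 161.1 = 99.47·3.8133 − 161.1 = 218.210.
B = 138.5·ln(45.3 − 10) − 305.0 = 138.5·ln 35.3 − 305.0 = 138.5·3.5639 − 305.0 = 188.598.
Rounded: (255, 218, 189).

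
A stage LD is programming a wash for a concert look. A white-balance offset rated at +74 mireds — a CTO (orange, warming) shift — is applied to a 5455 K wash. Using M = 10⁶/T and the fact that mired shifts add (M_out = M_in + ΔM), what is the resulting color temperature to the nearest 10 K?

M_in = 10⁶/5455 = 183.32 mireds.
M_out = 183.32 + (+74) = 257.32 mireds.
T_out = 10⁶/257.32 = 3886.2 K → 3890 K.

3890 K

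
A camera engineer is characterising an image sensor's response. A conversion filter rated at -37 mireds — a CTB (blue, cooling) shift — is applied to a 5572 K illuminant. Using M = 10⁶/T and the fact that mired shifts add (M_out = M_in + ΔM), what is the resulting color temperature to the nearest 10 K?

M_in = 10⁶/5572 = 179.47 mireds.
M_out = 179.47 + (-37) = 142.47 mireds.
T_out = 10⁶/142.47 = 7019.1 K → 7020 K.

7020 K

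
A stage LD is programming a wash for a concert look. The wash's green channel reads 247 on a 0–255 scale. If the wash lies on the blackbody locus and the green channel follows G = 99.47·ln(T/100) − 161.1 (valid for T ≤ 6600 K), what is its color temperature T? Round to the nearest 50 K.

ln t = (247 + 161.1) / 99.47 = 4.1027.
t = e^4.1027 = 60.506.
T = 100·t = 6051 K → 6050 K to the nearest 50 K.

6050 K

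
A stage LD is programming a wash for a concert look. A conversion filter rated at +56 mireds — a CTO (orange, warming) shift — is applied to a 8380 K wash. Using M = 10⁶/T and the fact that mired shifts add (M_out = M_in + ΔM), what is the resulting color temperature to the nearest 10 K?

M_in = 10⁶/8380 = 119.33 mireds.
M_out = 119.33 + (+56) = 175.33 mireds.
T_out = 10⁶/175.33 = 5703.5 K → 5700 K.

5700 K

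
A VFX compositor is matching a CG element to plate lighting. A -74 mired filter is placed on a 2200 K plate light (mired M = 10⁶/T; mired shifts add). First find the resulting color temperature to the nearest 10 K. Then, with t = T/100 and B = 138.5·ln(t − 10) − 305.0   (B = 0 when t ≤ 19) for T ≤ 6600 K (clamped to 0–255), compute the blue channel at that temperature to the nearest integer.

82

M_in = 10⁶/2200 = 454.55; M_out = 454.55 + (-74) = 380.55.
T_out = 10⁶/380.55 = 2627.8 K → 2630 K; t = 26.3.
B = 138.5·ln(26.3 − 10) − 305.0 = 138.5·ln 16.3 − 305.0 = 138.5·2.7912 − 305.0 = 81.576.
Rounded: 82.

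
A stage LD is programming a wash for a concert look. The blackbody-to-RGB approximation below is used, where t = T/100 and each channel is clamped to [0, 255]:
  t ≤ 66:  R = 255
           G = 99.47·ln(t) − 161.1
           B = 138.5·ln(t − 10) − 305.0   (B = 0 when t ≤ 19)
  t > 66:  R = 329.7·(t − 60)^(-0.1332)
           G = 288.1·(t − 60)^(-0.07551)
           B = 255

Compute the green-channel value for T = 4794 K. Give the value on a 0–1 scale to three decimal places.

t = 4794/100 = 47.94; the t ≤ 66 branch applies.
G = 99.47·ln 47.94 − 161.1 = 99.47·3.8700 − 161.1 = 223.844.
On a 0–1 scale: 223.844/255 = 0.8778 → 0.878.

0.878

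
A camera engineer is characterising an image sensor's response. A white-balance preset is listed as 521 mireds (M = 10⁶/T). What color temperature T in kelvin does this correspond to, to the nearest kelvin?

1919 K

T = 10⁶ / 521 = 1919.39 K → 1919 K.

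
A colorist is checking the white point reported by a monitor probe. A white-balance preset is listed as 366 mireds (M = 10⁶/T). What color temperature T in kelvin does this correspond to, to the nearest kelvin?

2732 K

T = 10⁶ / 366 = 2732.24 K → 2732 K.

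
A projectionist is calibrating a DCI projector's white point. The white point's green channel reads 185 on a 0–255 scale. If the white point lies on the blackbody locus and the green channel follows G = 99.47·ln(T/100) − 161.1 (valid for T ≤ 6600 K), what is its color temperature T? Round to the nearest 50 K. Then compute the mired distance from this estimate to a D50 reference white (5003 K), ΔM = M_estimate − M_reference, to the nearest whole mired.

ln t = (185 + 161.1) / 99.47 = 3.4794.
t = e^3.4794 = 32.442.
T = 100·t = 3244 K → 3250 K to the nearest 50 K.
M_estimate = 10⁶/3250 = 307.69; M_reference = 10⁶/5003 = 199.88.
ΔM = 307.69 − 199.88 = 107.81 → +108 mireds.

+108 mireds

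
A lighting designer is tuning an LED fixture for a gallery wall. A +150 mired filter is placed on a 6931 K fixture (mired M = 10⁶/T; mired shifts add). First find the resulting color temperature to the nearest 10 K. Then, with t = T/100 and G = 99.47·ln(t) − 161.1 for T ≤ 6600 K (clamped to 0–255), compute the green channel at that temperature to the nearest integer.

M_in = 10⁶/6931 = 144.28; M_out = 144.28 + (+150) = 294.28.
T_out = 10⁶/294.28 = 3398.1 K → 3400 K; t = 34.
G = 99.47·ln 34 − 161.1 = 99.47·3.5264 − 161.1 = 189.667.
Rounded: 190.

190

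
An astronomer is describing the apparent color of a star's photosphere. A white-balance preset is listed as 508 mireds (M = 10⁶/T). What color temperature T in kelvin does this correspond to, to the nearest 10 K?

1970 K

T = 10⁶ / 508 = 1968.50 K → 1970 K.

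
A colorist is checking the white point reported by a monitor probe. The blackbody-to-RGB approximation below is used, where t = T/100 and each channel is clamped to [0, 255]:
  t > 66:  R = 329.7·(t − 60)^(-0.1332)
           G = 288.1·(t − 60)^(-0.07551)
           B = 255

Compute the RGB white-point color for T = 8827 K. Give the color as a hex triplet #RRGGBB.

#D3E0FF

t = 8827/100 = 88.27; the t > 66 branch applies.
R = 329.7·(88.27 − 60)^(-0.1332) = 329.7·28.27^(-0.1332) = 329.7·0.64074 = 211.253.
G = 288.1·(88.27 − 60)^(-0.07551) = 288.1·28.27^(-0.07551) = 288.1·0.77698 = 223.848.
B = 255 by definition for t > 66.
Rounded: (211, 224, 255).
In hex: #D3E0FF.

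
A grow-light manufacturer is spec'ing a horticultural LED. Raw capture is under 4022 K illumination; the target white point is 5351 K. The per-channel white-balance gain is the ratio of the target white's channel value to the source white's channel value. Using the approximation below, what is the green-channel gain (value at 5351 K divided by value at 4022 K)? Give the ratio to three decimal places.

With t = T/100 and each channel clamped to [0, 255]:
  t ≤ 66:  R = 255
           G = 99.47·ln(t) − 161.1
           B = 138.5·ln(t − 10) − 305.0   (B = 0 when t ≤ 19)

1.138

At 4022 K (t = 40.22):
  G = 99.47·ln 40.22 − 161.1 = 99.47·3.6944 − 161.1 = 206.378.
At 5351 K (t = 53.51):
  G = 99.47·ln 53.51 − 161.1 = 99.47·3.9799 − 161.1 = 234.778.
Gain = 234.778 / 206.378 = 1.1376 → 1.138.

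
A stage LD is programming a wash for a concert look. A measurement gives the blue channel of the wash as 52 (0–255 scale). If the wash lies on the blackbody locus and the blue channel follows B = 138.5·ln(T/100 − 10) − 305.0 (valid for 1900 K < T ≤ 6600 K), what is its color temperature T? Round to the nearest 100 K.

ln(t − 10) = (52 + 305.0) / 138.5 = 2.5776.
t − 10 = e^2.5776 = 13.166, so t = 23.166.
T = 100·t = 2317 K → 2300 K to the nearest 100 K.

2300 K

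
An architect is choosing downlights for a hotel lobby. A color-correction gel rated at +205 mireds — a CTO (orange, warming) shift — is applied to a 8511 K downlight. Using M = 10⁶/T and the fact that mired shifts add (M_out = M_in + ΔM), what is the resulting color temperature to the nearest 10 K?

3100 K

M_in = 10⁶/8511 = 117.50 mireds.
M_out = 117.50 + (+205) = 322.50 mireds.
T_out = 10⁶/322.50 = 3100.8 K → 3100 K.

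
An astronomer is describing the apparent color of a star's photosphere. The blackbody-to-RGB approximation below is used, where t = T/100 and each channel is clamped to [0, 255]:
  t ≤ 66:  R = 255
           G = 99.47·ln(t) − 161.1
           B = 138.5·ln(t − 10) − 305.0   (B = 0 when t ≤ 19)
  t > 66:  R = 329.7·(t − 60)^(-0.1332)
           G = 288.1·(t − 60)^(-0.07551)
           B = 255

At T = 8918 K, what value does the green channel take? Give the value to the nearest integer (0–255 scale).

t = 8918/100 = 89.18; the t > 66 branch applies.
G = 288.1·(89.18 − 60)^(-0.07551) = 288.1·29.18^(-0.07551) = 288.1·0.77512 = 223.313.
Rounded: 223.

223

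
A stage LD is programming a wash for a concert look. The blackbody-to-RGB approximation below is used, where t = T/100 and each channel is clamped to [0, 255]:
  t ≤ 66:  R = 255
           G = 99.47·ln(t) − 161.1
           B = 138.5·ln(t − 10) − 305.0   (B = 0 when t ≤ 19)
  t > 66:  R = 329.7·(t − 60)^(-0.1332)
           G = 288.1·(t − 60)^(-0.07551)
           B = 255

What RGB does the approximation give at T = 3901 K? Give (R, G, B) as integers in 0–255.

(255, 203, 161)

t = 3901/100 = 39.01; the t ≤ 66 branch applies.
R = 255 by definition for t ≤ 66.
G = 99.47·ln 39.01 − 161.1 = 99.47·3.6638 − 161.1 = 203.340.
B = 138.5·ln(39.01 − 10) − 305.0 = 138.5·ln 29.01 − 305.0 = 138.5·3.3676 − 305.0 = 161.418.
Rounded: (255, 203, 161).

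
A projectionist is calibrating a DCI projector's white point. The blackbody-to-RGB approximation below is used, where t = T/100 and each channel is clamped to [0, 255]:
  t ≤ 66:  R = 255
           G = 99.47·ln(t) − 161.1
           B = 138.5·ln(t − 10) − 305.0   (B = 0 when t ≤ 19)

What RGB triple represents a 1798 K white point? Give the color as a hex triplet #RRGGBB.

t = 1798/100 = 17.98; the t ≤ 66 branch applies.
R = 255 by definition for t ≤ 66.
G = 99.47·ln 17.98 − 161.1 = 99.47·2.8893 − 161.1 = 126.295.
t = 17.98 ≤ 19, so B = 0.
Rounded: (255, 126, 0).
In hex: #FF7E00.

#FF7E00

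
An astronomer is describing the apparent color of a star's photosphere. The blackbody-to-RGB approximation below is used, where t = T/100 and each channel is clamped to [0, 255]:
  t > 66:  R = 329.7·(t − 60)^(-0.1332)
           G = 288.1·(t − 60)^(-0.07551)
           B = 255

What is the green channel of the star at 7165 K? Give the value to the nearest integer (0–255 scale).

239

t = 7165/100 = 71.65; the t > 66 branch applies.
G = 288.1·(71.65 − 60)^(-0.07551) = 288.1·11.65^(-0.07551) = 288.1·0.83077 = 239.345.
Rounded: 239.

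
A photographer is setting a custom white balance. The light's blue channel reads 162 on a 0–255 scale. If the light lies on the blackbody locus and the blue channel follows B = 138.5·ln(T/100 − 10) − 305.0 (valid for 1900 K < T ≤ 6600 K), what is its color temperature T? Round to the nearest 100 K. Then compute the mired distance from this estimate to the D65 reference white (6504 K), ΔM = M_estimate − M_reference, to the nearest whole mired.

+103 mireds

ln(t − 10) = (162 + 305.0) / 138.5 = 3.3718.
t − 10 = e^3.3718 = 29.132, so t = 39.132.
T = 100·t = 3913 K → 3900 K to the nearest 100 K.
M_estimate = 10⁶/3900 = 256.41; M_reference = 10⁶/6504 = 153.75.
ΔM = 256.41 − 153.75 = 102.66 → +103 mireds.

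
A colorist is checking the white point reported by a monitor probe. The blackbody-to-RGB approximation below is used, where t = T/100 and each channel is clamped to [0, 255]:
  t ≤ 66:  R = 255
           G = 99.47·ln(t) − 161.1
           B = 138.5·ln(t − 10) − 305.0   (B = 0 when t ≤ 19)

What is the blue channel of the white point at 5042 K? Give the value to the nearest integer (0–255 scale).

207

t = 5042/100 = 50.42; the t ≤ 66 branch applies.
B = 138.5·ln(50.42 − 10) − 305.0 = 138.5·ln 40.42 − 305.0 = 138.5·3.6993 − 305.0 = 207.356.
Rounded: 207.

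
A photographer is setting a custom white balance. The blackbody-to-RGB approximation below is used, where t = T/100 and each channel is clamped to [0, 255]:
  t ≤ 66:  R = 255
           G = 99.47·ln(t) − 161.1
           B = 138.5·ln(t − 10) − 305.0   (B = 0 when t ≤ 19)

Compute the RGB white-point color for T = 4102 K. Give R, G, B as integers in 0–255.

R=255, G=208, B=171

t = 4102/100 = 41.02; the t ≤ 66 branch applies.
R = 255 by definition for t ≤ 66.
G = 99.47·ln 41.02 − 161.1 = 99.47·3.7141 − 161.1 = 208.338.
B = 138.5·ln(41.02 − 10) − 305.0 = 138.5·ln 31.02 − 305.0 = 138.5·3.4346 − 305.0 = 170.697.
Rounded: (255, 208, 171).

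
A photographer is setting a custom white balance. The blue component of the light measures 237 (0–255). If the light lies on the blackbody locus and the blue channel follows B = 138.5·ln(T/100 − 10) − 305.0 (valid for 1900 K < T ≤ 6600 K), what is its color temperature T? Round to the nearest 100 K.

ln(t − 10) = (237 + 305.0) / 138.5 = 3.9134.
t − 10 = e^3.9134 = 50.067, so t = 60.067.
T = 100·t = 6007 K → 6000 K to the nearest 100 K.

6000 K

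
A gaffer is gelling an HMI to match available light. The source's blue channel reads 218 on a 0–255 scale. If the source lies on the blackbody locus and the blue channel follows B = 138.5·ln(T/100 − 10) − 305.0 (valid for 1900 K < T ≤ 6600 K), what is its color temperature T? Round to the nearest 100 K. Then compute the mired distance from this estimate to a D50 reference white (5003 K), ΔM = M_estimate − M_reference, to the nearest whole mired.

ln(t − 10) = (218 + 305.0) / 138.5 = 3.7762.
t − 10 = e^3.7762 = 43.649, so t = 53.649.
T = 100·t = 5365 K → 5400 K to the nearest 100 K.
M_estimate = 10⁶/5400 = 185.19; M_reference = 10⁶/5003 = 199.88.
ΔM = 185.19 − 199.88 = -14.69 → -15 mireds.

-15 mireds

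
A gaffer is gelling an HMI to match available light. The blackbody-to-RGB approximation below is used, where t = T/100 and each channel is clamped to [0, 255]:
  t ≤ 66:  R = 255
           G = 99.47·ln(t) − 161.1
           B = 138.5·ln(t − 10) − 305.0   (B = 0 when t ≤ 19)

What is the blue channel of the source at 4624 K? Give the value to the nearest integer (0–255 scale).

192

t = 4624/100 = 46.24; the t ≤ 66 branch applies.
B = 138.5·ln(46.24 − 10) − 305.0 = 138.5·ln 36.24 − 305.0 = 138.5·3.5902 − 305.0 = 192.238.
Rounded: 192.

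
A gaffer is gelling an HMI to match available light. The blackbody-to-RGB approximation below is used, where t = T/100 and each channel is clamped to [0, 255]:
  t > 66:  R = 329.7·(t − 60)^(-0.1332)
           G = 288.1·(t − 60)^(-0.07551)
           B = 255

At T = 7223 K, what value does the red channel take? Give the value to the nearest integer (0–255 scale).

236

t = 7223/100 = 72.23; the t > 66 branch applies.
R = 329.7·(72.23 − 60)^(-0.1332) = 329.7·12.23^(-0.1332) = 329.7·0.71640 = 236.197.
Rounded: 236.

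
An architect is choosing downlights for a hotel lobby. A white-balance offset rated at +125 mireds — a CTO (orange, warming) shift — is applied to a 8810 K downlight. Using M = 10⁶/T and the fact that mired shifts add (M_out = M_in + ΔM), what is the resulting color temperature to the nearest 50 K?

M_in = 10⁶/8810 = 113.51 mireds.
M_out = 113.51 + (+125) = 238.51 mireds.
T_out = 10⁶/238.51 = 4192.7 K → 4200 K.

4200 K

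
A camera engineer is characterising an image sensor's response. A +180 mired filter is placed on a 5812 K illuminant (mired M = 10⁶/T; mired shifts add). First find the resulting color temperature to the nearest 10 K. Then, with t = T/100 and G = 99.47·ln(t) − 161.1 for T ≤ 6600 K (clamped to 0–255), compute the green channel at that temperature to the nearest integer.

M_in = 10⁶/5812 = 172.06; M_out = 172.06 + (+180) = 352.06.
T_out = 10⁶/352.06 = 2840.4 K → 2840 K; t = 28.4.
G = 99.47·ln 28.4 − 161.1 = 99.47·3.3464 − 161.1 = 171.765.
Rounded: 172.

172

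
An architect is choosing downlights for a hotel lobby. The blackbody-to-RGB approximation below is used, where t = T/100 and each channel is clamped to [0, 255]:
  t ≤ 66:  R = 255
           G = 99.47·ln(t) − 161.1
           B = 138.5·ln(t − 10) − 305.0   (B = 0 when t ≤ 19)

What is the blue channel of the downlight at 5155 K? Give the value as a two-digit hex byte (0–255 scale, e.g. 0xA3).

t = 5155/100 = 51.55; the t ≤ 66 branch applies.
B = 138.5·ln(51.55 − 10) − 305.0 = 138.5·ln 41.55 − 305.0 = 138.5·3.7269 − 305.0 = 211.175.
Rounded: 211; in hex, 0xD3.

0xD3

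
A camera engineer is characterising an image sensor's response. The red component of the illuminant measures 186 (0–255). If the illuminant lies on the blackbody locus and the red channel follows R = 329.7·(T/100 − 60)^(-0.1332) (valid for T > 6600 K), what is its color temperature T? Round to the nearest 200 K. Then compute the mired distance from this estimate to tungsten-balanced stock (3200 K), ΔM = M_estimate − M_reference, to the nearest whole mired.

(t − 60)^(-0.1332) = 186/329.7 = 0.56415.
t − 60 = 0.56415^(1/-0.1332) = 0.56415^(-7.508) = 73.521, so t = 133.521.
T = 100·t = 13352 K → 13400 K to the nearest 200 K.
M_estimate = 10⁶/13400 = 74.63; M_reference = 10⁶/3200 = 312.50.
ΔM = 74.63 − 312.50 = -237.87 → -238 mireds.

-238 mireds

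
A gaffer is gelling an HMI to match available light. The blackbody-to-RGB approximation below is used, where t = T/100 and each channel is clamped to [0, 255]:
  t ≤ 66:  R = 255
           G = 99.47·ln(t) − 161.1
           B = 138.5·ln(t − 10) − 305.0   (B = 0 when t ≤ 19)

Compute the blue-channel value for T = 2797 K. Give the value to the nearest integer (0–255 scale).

95

t = 2797/100 = 27.97; the t ≤ 66 branch applies.
B = 138.5·ln(27.97 − 10) − 305.0 = 138.5·ln 17.97 − 305.0 = 138.5·2.8887 − 305.0 = 95.085.
Rounded: 95.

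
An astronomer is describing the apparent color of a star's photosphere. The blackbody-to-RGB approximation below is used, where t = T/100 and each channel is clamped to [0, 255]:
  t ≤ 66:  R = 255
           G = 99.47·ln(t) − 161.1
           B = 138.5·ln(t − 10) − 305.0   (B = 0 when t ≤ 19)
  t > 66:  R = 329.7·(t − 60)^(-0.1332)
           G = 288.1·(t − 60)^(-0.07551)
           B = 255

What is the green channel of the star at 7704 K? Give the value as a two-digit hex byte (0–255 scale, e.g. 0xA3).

t = 7704/100 = 77.04; the t > 66 branch applies.
G = 288.1·(77.04 − 60)^(-0.07551) = 288.1·17.04^(-0.07551) = 288.1·0.80726 = 232.571.
Rounded: 233; in hex, 0xE9.

0xE9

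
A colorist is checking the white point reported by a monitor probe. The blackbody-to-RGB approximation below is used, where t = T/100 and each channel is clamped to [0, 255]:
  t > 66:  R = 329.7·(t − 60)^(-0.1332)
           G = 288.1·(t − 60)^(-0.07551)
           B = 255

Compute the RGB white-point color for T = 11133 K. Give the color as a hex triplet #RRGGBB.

#C3D6FF

t = 11133/100 = 111.33; the t > 66 branch applies.
R = 329.7·(111.33 − 60)^(-0.1332) = 329.7·51.33^(-0.1332) = 329.7·0.59180 = 195.118.
G = 288.1·(111.33 − 60)^(-0.07551) = 288.1·51.33^(-0.07551) = 288.1·0.74276 = 213.990.
B = 255 by definition for t > 66.
Rounded: (195, 214, 255).
In hex: #C3D6FF.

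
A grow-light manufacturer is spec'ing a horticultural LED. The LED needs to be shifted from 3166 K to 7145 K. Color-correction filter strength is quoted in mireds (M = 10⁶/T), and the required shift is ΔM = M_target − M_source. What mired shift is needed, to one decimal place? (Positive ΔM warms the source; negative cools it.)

-175.9 mireds

M_source = 10⁶/3166 = 315.856; M_target = 10⁶/7145 = 139.958.
ΔM = 139.958 − 315.856 = -175.898 → -175.9 mireds, a cooling shift.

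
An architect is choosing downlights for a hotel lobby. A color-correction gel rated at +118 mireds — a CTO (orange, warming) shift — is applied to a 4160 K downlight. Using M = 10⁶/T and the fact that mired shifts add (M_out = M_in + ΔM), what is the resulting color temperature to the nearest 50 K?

M_in = 10⁶/4160 = 240.38 mireds.
M_out = 240.38 + (+118) = 358.38 mireds.
T_out = 10⁶/358.38 = 2790.3 K → 2800 K.

2800 K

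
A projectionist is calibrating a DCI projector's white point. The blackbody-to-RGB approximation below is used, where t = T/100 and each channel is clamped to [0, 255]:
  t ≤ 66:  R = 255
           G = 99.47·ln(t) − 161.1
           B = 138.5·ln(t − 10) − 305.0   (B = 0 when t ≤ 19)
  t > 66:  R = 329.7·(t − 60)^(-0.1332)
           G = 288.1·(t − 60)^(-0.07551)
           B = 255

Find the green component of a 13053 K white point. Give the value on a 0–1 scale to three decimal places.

t = 13053/100 = 130.53; the t > 66 branch applies.
G = 288.1·(130.53 − 60)^(-0.07551) = 288.1·70.53^(-0.07551) = 288.1·0.72515 = 208.916.
On a 0–1 scale: 208.916/255 = 0.8193 → 0.819.

0.819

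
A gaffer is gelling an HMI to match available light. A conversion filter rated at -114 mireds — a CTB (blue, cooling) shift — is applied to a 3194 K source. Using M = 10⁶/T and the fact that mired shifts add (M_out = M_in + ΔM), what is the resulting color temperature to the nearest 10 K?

5020 K

M_in = 10⁶/3194 = 313.09 mireds.
M_out = 313.09 + (-114) = 199.09 mireds.
T_out = 10⁶/199.09 = 5022.9 K → 5020 K.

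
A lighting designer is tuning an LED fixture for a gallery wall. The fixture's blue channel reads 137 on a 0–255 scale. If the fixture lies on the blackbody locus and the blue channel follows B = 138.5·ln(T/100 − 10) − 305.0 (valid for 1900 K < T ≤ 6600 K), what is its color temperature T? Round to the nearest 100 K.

3400 K

ln(t − 10) = (137 + 305.0) / 138.5 = 3.1913.
t − 10 = e^3.1913 = 24.321, so t = 34.321.
T = 100·t = 3432 K → 3400 K to the nearest 100 K.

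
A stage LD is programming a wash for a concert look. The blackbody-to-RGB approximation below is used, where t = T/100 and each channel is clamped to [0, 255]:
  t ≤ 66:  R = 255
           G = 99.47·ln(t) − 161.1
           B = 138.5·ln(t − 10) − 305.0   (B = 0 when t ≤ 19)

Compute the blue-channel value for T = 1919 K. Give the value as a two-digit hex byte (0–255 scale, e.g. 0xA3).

0x02

t = 1919/100 = 19.19; the t ≤ 66 branch applies.
B = 138.5·ln(19.19 − 10) − 305.0 = 138.5·ln 9.19 − 305.0 = 138.5·2.2181 − 305.0 = 2.209.
Rounded: 2; in hex, 0x02.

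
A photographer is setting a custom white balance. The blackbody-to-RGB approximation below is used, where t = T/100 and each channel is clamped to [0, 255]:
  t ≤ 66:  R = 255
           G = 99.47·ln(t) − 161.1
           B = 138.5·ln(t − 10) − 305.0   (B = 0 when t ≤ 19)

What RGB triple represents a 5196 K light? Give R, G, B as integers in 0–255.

R=255, G=232, B=213

t = 5196/100 = 51.96; the t ≤ 66 branch applies.
R = 255 by definition for t ≤ 66.
G = 99.47·ln 51.96 − 161.1 = 99.47·3.9505 − 161.1 = 231.854.
B = 138.5·ln(51.96 − 10) − 305.0 = 138.5·ln 41.96 − 305.0 = 138.5·3.7367 − 305.0 = 212.535.
Rounded: (255, 232, 213).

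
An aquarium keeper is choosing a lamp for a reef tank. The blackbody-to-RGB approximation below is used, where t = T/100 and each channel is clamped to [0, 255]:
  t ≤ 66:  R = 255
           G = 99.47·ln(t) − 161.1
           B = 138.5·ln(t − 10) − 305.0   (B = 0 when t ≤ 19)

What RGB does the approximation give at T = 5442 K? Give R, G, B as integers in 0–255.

t = 5442/100 = 54.42; the t ≤ 66 branch applies.
R = 255 by definition for t ≤ 66.
G = 99.47·ln 54.42 − 161.1 = 99.47·3.9967 − 161.1 = 236.455.
B = 138.5·ln(54.42 − 10) − 305.0 = 138.5·ln 44.42 − 305.0 = 138.5·3.7937 − 305.0 = 220.426.
Rounded: (255, 236, 220).

R=255, G=236, B=220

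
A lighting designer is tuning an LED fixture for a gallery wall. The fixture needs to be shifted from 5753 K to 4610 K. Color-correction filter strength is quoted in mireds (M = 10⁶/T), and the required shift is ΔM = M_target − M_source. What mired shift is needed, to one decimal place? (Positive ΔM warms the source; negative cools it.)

M_source = 10⁶/5753 = 173.822; M_target = 10⁶/4610 = 216.920.
ΔM = 216.920 − 173.822 = 43.097 → +43.1 mireds, a warming shift.

+43.1 mireds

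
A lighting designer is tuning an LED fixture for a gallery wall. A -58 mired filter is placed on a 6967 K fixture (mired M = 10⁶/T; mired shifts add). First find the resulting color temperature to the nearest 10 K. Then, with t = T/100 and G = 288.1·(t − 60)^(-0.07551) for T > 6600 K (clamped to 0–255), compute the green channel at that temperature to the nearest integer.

M_in = 10⁶/6967 = 143.53; M_out = 143.53 + (-58) = 85.53.
T_out = 10⁶/85.53 = 11691.3 K → 11690 K; t = 116.9.
G = 288.1·(116.9 − 60)^(-0.07551) = 288.1·56.9^(-0.07551) = 288.1·0.73701 = 212.332.
Rounded: 212.

212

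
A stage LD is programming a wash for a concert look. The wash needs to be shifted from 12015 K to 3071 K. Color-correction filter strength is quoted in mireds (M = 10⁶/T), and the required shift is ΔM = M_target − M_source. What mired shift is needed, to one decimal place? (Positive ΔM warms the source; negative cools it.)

+242.4 mireds

M_source = 10⁶/12015 = 83.229; M_target = 10⁶/3071 = 325.627.
ΔM = 325.627 − 83.229 = 242.398 → +242.4 mireds, a warming shift.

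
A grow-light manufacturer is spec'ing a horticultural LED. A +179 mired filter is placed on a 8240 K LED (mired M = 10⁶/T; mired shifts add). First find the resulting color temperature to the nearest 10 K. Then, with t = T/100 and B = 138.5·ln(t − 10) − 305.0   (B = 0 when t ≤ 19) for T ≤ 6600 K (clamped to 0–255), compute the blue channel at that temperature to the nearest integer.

M_in = 10⁶/8240 = 121.36; M_out = 121.36 + (+179) = 300.36.
T_out = 10⁶/300.36 = 3329.3 K → 3330 K; t = 33.3.
B = 138.5·ln(33.3 − 10) − 305.0 = 138.5·ln 23.3 − 305.0 = 138.5·3.1485 − 305.0 = 131.061.
Rounded: 131.

131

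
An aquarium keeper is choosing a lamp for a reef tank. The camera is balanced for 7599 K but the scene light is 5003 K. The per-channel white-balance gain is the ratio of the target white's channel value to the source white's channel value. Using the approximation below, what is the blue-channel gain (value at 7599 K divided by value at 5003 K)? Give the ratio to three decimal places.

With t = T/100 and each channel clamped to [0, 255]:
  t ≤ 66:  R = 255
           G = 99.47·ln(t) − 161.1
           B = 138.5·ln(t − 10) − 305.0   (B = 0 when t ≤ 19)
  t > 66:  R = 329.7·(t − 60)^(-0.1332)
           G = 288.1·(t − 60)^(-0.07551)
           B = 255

At 5003 K (t = 50.03):
  B = 138.5·ln(50.03 − 10) − 305.0 = 138.5·ln 40.03 − 305.0 = 138.5·3.6896 − 305.0 = 206.014.
At 7599 K (t = 75.99):
  B = 255 by definition for t > 66.
Gain = 255.000 / 206.014 = 1.2378 → 1.238.

1.238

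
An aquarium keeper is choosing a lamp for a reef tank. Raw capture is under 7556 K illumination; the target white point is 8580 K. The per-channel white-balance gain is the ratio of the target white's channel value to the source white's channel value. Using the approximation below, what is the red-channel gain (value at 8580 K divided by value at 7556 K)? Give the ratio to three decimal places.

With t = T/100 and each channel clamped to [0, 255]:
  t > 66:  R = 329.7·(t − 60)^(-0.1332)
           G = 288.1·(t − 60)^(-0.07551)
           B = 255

At 7556 K (t = 75.56):
  R = 329.7·(75.56 − 60)^(-0.1332) = 329.7·15.56^(-0.1332) = 329.7·0.69378 = 228.741.
At 8580 K (t = 85.8):
  R = 329.7·(85.8 − 60)^(-0.1332) = 329.7·25.8^(-0.1332) = 329.7·0.64859 = 213.841.
Gain = 213.841 / 228.741 = 0.9349 → 0.935.

0.935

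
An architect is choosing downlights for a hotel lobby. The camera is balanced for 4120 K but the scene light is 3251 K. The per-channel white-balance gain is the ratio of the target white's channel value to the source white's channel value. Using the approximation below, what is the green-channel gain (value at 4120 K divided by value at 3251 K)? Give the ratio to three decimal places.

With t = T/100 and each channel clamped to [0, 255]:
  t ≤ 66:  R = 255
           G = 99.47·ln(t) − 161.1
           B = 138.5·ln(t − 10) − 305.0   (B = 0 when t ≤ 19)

1.127

At 3251 K (t = 32.51):
  G = 99.47·ln 32.51 − 161.1 = 99.47·3.4815 − 161.1 = 185.210.
At 4120 K (t = 41.2):
  G = 99.47·ln 41.2 − 161.1 = 99.47·3.7184 − 161.1 = 208.773.
Gain = 208.773 / 185.210 = 1.1272 → 1.127.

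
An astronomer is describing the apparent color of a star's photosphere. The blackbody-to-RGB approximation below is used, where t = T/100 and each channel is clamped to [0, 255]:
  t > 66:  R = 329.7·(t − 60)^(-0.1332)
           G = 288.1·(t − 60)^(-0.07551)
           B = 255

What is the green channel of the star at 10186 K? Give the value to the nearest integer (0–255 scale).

t = 10186/100 = 101.86; the t > 66 branch applies.
G = 288.1·(101.86 − 60)^(-0.07551) = 288.1·41.86^(-0.07551) = 288.1·0.75429 = 217.311.
Rounded: 217.

217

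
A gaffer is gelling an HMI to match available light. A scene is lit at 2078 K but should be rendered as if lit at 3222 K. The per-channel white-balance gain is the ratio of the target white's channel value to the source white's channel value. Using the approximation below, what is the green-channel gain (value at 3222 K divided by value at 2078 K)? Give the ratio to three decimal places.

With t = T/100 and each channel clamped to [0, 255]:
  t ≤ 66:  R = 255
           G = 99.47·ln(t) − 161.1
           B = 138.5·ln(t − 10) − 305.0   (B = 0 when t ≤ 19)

At 2078 K (t = 20.78):
  G = 99.47·ln 20.78 − 161.1 = 99.47·3.0340 − 161.1 = 140.691.
At 3222 K (t = 32.22):
  G = 99.47·ln 32.22 − 161.1 = 99.47·3.4726 − 161.1 = 184.318.
Gain = 184.318 / 140.691 = 1.3101 → 1.310.

1.310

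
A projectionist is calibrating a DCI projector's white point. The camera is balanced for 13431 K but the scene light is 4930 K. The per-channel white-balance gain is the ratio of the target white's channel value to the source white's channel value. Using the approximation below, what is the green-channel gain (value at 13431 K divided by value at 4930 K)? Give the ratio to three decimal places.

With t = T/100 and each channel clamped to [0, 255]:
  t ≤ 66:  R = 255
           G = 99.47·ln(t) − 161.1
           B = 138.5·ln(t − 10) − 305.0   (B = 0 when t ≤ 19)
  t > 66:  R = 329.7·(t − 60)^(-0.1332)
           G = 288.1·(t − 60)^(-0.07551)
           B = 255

At 4930 K (t = 49.3):
  G = 99.47·ln 49.3 − 161.1 = 99.47·3.8979 − 161.1 = 226.627.
At 13431 K (t = 134.31):
  G = 288.1·(134.31 − 60)^(-0.07551) = 288.1·74.31^(-0.07551) = 288.1·0.72230 = 208.094.
Gain = 208.094 / 226.627 = 0.9182 → 0.918.

0.918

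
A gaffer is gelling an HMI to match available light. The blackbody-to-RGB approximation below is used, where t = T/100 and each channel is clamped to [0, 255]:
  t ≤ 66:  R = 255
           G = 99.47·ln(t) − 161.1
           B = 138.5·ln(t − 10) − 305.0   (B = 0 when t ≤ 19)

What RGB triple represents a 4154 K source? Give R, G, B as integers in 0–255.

R=255, G=210, B=173

t = 4154/100 = 41.54; the t ≤ 66 branch applies.
R = 255 by definition for t ≤ 66.
G = 99.47·ln 41.54 − 161.1 = 99.47·3.7267 − 161.1 = 209.591.
B = 138.5·ln(41.54 − 10) − 305.0 = 138.5·ln 31.54 − 305.0 = 138.5·3.4513 − 305.0 = 172.999.
Rounded: (255, 210, 173).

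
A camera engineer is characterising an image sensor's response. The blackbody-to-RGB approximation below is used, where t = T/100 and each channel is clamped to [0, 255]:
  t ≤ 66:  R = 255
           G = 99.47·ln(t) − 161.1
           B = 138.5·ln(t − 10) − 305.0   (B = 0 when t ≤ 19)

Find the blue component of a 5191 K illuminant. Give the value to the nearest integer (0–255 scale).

212

t = 5191/100 = 51.91; the t ≤ 66 branch applies.
B = 138.5·ln(51.91 − 10) − 305.0 = 138.5·ln 41.91 − 305.0 = 138.5·3.7355 − 305.0 = 212.370.
Rounded: 212.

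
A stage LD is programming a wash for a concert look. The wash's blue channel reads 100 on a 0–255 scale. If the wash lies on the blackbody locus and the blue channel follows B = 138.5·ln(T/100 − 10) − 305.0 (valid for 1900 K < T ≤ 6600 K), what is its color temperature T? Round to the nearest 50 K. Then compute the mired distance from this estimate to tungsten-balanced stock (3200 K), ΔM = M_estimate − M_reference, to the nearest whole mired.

+38 mireds

ln(t − 10) = (100 + 305.0) / 138.5 = 2.9242.
t − 10 = e^2.9242 = 18.619, so t = 28.619.
T = 100·t = 2862 K → 2850 K to the nearest 50 K.
M_estimate = 10⁶/2850 = 350.88; M_reference = 10⁶/3200 = 312.50.
ΔM = 350.88 − 312.50 = 38.38 → +38 mireds.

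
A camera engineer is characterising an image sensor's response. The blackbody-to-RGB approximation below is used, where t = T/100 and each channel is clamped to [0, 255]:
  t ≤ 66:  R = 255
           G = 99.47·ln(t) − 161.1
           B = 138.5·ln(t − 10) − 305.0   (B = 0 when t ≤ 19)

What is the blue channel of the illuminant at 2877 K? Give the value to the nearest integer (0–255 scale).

101

t = 2877/100 = 28.77; the t ≤ 66 branch applies.
B = 138.5·ln(28.77 − 10) − 305.0 = 138.5·ln 18.77 − 305.0 = 138.5·2.9323 − 305.0 = 101.118.
Rounded: 101.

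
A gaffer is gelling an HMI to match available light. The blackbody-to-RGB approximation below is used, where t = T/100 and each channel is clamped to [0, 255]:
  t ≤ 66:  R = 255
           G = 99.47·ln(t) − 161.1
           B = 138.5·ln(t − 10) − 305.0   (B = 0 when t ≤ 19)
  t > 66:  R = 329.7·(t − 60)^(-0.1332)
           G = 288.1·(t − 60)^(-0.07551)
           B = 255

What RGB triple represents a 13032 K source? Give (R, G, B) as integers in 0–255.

t = 13032/100 = 130.32; the t > 66 branch applies.
R = 329.7·(130.32 − 60)^(-0.1332) = 329.7·70.32^(-0.1332) = 329.7·0.56750 = 187.106.
G = 288.1·(130.32 − 60)^(-0.07551) = 288.1·70.32^(-0.07551) = 288.1·0.72532 = 208.963.
B = 255 by definition for t > 66.
Rounded: (187, 209, 255).

(187, 209, 255)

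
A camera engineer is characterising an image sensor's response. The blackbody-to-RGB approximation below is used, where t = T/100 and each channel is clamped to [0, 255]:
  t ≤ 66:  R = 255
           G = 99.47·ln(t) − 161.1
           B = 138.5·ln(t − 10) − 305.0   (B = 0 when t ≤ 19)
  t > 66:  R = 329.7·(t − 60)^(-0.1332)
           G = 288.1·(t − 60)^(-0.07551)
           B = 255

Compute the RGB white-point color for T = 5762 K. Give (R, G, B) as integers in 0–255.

(255, 242, 230)

t = 5762/100 = 57.62; the t ≤ 66 branch applies.
R = 255 by definition for t ≤ 66.
G = 99.47·ln 57.62 − 161.1 = 99.47·4.0539 − 161.1 = 242.138.
B = 138.5·ln(57.62 − 10) − 305.0 = 138.5·ln 47.62 − 305.0 = 138.5·3.8633 − 305.0 = 230.061.
Rounded: (255, 242, 230).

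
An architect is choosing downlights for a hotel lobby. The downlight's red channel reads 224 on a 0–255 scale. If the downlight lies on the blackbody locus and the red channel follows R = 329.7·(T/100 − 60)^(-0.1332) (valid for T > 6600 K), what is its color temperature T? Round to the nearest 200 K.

7800 K

(t − 60)^(-0.1332) = 224/329.7 = 0.67941.
t − 60 = 0.67941^(1/-0.1332) = 0.67941^(-7.508) = 18.209, so t = 78.209.
T = 100·t = 7821 K → 7800 K to the nearest 200 K.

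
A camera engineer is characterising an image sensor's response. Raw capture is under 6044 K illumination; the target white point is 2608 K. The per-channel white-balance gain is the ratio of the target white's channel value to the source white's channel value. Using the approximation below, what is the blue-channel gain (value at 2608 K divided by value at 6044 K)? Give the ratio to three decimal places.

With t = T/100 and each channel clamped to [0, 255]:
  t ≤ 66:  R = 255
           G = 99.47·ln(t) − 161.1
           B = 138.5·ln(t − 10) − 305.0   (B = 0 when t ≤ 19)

At 6044 K (t = 60.44):
  B = 138.5·ln(60.44 − 10) − 305.0 = 138.5·ln 50.44 − 305.0 = 138.5·3.9208 − 305.0 = 238.029.
At 2608 K (t = 26.08):
  B = 138.5·ln(26.08 − 10) − 305.0 = 138.5·ln 16.08 − 305.0 = 138.5·2.7776 − 305.0 = 79.694.
Gain = 79.694 / 238.029 = 0.3348 → 0.335.

0.335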